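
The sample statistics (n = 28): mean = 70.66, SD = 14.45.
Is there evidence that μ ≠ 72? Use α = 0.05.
One-sample t-test:
H₀: μ = 72
H₁: μ ≠ 72
df = n - 1 = 27
t = (x̄ - μ₀) / (s/√n) = (70.66 - 72) / (14.45/√28) = -0.491
p-value = 0.6276

Since p-value > α = 0.05, we fail to reject H₀.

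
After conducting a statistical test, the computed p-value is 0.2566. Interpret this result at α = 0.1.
Since p = 0.2566 > α = 0.1, fail to reject H₀.
There is insufficient evidence to reject the null hypothesis; the result is not statistically significant at the 0.1 level.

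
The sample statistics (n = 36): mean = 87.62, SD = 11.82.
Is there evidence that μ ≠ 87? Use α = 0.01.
One-sample t-test:
H₀: μ = 87
H₁: μ ≠ 87
df = n - 1 = 35
t = (x̄ - μ₀) / (s/√n) = (87.62 - 87) / (11.82/√36) = 0.315
p-value = 0.7548

Since p-value > α = 0.01, we fail to reject H₀.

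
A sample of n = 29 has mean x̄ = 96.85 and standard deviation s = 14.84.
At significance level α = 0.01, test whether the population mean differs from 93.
One-sample t-test:
H₀: μ = 93
H₁: μ ≠ 93
df = n - 1 = 28
t = (x̄ - μ₀) / (s/√n) = (96.85 - 93) / (14.84/√29) = 1.397
p-value = 0.1734

Since p-value > α = 0.01, we fail to reject H₀.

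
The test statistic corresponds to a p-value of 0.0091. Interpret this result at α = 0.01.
Since p = 0.0091 < α = 0.01, reject H₀.
There is sufficient evidence to reject the null hypothesis; the result is statistically significant at the 0.01 level.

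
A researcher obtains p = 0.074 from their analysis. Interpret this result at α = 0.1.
Since p = 0.074 < α = 0.1, reject H₀.
There is sufficient evidence to reject the null hypothesis; the result is statistically significant at the 0.1 level.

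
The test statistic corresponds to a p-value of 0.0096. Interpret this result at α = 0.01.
Since p = 0.0096 < α = 0.01, reject H₀.
There is sufficient evidence to reject the null hypothesis; the result is statistically significant at the 0.01 level.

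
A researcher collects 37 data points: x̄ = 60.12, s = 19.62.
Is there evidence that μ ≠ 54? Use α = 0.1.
One-sample t-test:
H₀: μ = 54
H₁: μ ≠ 54
df = n - 1 = 36
t = (x̄ - μ₀) / (s/√n) = (60.12 - 54) / (19.62/√37) = 1.897
p-value = 0.0658

Since p-value < α = 0.1, we reject H₀.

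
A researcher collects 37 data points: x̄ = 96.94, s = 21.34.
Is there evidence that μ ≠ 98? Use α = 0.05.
One-sample t-test:
H₀: μ = 98
H₁: μ ≠ 98
df = n - 1 = 36
t = (x̄ - μ₀) / (s/√n) = (96.94 - 98) / (21.34/√37) = -0.302
p-value = 0.7643

Since p-value > α = 0.05, we fail to reject H₀.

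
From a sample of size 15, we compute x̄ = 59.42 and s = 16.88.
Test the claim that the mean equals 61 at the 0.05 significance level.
One-sample t-test:
H₀: μ = 61
H₁: μ ≠ 61
df = n - 1 = 14
t = (x̄ - μ₀) / (s/√n) = (59.42 - 61) / (16.88/√15) = -0.363
p-value = 0.7224

Since p-value > α = 0.05, we fail to reject H₀.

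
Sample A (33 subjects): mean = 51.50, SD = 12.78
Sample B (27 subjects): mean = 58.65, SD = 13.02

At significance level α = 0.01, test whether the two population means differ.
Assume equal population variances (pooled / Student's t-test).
Student's two-sample t-test (equal variances):
H₀: μ₁ = μ₂
H₁: μ₁ ≠ μ₂
df = n₁ + n₂ - 2 = 58
Pooled variance s_p² = [(n₁-1)s₁² + (n₂-1)s₂²] / (n₁ + n₂ - 2) = [(32)(12.78²) + (26)(13.02²)] / 58 = 166.1041
SE = √(s_p²(1/n₁ + 1/n₂)) = √(166.1041 × (1/33 + 1/27)) = 3.3445
t = (x̄₁ - x̄₂) / SE = (51.50 - 58.65) / 3.3445 = -7.15 / 3.3445 = -2.138
p-value = 0.0368

Since p-value > α = 0.01, we fail to reject H₀.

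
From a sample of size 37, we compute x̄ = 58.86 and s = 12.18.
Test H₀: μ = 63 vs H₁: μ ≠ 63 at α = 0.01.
One-sample t-test:
H₀: μ = 63
H₁: μ ≠ 63
df = n - 1 = 36
t = (x̄ - μ₀) / (s/√n) = (58.86 - 63) / (12.18/√37) = -2.068
p-value = 0.0459

Since p-value > α = 0.01, we fail to reject H₀.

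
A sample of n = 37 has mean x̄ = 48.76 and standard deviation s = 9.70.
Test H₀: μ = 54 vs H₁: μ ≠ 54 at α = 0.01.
One-sample t-test:
H₀: μ = 54
H₁: μ ≠ 54
df = n - 1 = 36
t = (x̄ - μ₀) / (s/√n) = (48.76 - 54) / (9.70/√37) = -3.286
p-value = 0.0023

Since p-value < α = 0.01, we reject H₀.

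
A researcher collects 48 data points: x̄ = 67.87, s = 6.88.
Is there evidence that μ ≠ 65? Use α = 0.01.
One-sample t-test:
H₀: μ = 65
H₁: μ ≠ 65
df = n - 1 = 47
t = (x̄ - μ₀) / (s/√n) = (67.87 - 65) / (6.88/√48) = 2.890
p-value = 0.0058

Since p-value < α = 0.01, we reject H₀.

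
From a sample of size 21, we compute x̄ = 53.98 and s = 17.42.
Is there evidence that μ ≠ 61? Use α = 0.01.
One-sample t-test:
H₀: μ = 61
H₁: μ ≠ 61
df = n - 1 = 20
t = (x̄ - μ₀) / (s/√n) = (53.98 - 61) / (17.42/√21) = -1.847
p-value = 0.0796

Since p-value > α = 0.01, we fail to reject H₀.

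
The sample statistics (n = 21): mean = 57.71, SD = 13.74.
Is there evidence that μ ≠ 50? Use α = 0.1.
One-sample t-test:
H₀: μ = 50
H₁: μ ≠ 50
df = n - 1 = 20
t = (x̄ - μ₀) / (s/√n) = (57.71 - 50) / (13.74/√21) = 2.571
p-value = 0.0182

Since p-value < α = 0.1, we reject H₀.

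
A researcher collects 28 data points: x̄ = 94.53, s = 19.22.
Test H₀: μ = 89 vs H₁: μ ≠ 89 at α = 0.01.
One-sample t-test:
H₀: μ = 89
H₁: μ ≠ 89
df = n - 1 = 27
t = (x̄ - μ₀) / (s/√n) = (94.53 - 89) / (19.22/√28) = 1.522
p-value = 0.1395

Since p-value > α = 0.01, we fail to reject H₀.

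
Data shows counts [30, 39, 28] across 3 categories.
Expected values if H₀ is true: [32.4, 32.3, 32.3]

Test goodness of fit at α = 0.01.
Chi-square goodness of fit test:
H₀: observed counts match expected distribution
H₁: observed counts differ from expected distribution
df = k - 1 = 2
χ² = Σ(O - E)²/E
   = (30 - 32.4)²/32.4 + (39 - 32.3)²/32.3 + (28 - 32.3)²/32.3
   = 0.178 + 1.390 + 0.572
   = 2.14
p-value = 0.3430

Since p-value > α = 0.01, we fail to reject H₀.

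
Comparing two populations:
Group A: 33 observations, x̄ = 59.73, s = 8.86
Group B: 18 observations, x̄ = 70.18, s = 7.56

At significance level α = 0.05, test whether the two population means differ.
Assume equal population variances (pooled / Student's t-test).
Student's two-sample t-test (equal variances):
H₀: μ₁ = μ₂
H₁: μ₁ ≠ μ₂
df = n₁ + n₂ - 2 = 49
Pooled variance s_p² = [(n₁-1)s₁² + (n₂-1)s₂²] / (n₁ + n₂ - 2) = [(32)(8.86²) + (17)(7.56²)] / 49 = 71.0938
SE = √(s_p²(1/n₁ + 1/n₂)) = √(71.0938 × (1/33 + 1/18)) = 2.4706
t = (x̄₁ - x̄₂) / SE = (59.73 - 70.18) / 2.4706 = -10.45 / 2.4706 = -4.230
p-value = 0.0001

Since p-value < α = 0.05, we reject H₀.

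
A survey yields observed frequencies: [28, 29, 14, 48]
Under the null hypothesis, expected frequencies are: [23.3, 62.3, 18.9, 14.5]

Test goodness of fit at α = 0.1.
Chi-square goodness of fit test:
H₀: observed counts match expected distribution
H₁: observed counts differ from expected distribution
df = k - 1 = 3
χ² = Σ(O - E)²/E
   = (28 - 23.3)²/23.3 + (29 - 62.3)²/62.3 + (14 - 18.9)²/18.9 + (48 - 14.5)²/14.5
   = 0.948 + 17.799 + 1.270 + 77.397
   = 97.41
p-value < 0.0001

Since p-value < α = 0.1, we reject H₀.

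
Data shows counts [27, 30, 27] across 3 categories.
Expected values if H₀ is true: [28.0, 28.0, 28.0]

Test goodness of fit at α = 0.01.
Chi-square goodness of fit test:
H₀: observed counts match expected distribution
H₁: observed counts differ from expected distribution
df = k - 1 = 2
χ² = Σ(O - E)²/E
   = (27 - 28.0)²/28.0 + (30 - 28.0)²/28.0 + (27 - 28.0)²/28.0
   = 0.036 + 0.143 + 0.036
   = 0.21
p-value = 0.8984

Since p-value > α = 0.01, we fail to reject H₀.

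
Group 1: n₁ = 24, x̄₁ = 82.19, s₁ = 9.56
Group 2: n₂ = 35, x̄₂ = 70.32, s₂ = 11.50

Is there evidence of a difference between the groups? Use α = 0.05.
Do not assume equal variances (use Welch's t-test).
Welch's two-sample t-test:
H₀: μ₁ = μ₂
H₁: μ₁ ≠ μ₂
s₁²/n₁ = 9.56²/24 = 3.8081,  s₂²/n₂ = 11.50²/35 = 3.7786
SE = √(s₁²/n₁ + s₂²/n₂) = √(3.8081 + 3.7786) = 2.7544
df (Welch-Satterthwaite) = (s₁²/n₁ + s₂²/n₂)² / [(s₁²/n₁)²/(n₁-1) + (s₂²/n₂)²/(n₂-1)] ≈ 54.79
t = (x̄₁ - x̄₂) / SE = (82.19 - 70.32) / 2.7544 = 11.87 / 2.7544 = 4.309
p-value = 0.0001

Since p-value < α = 0.05, we reject H₀.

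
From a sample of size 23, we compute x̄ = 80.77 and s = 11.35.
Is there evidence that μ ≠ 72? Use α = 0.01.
One-sample t-test:
H₀: μ = 72
H₁: μ ≠ 72
df = n - 1 = 22
t = (x̄ - μ₀) / (s/√n) = (80.77 - 72) / (11.35/√23) = 3.706
p-value = 0.0012

Since p-value < α = 0.01, we reject H₀.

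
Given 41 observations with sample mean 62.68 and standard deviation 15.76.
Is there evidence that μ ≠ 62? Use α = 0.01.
One-sample t-test:
H₀: μ = 62
H₁: μ ≠ 62
df = n - 1 = 40
t = (x̄ - μ₀) / (s/√n) = (62.68 - 62) / (15.76/√41) = 0.276
p-value = 0.7838

Since p-value > α = 0.01, we fail to reject H₀.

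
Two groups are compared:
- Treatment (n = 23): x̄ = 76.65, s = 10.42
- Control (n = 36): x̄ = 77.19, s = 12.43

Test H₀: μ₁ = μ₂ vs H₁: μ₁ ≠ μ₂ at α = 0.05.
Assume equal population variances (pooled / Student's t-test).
Student's two-sample t-test (equal variances):
H₀: μ₁ = μ₂
H₁: μ₁ ≠ μ₂
df = n₁ + n₂ - 2 = 57
Pooled variance s_p² = [(n₁-1)s₁² + (n₂-1)s₂²] / (n₁ + n₂ - 2) = [(22)(10.42²) + (35)(12.43²)] / 57 = 136.7781
SE = √(s_p²(1/n₁ + 1/n₂)) = √(136.7781 × (1/23 + 1/36)) = 3.1219
t = (x̄₁ - x̄₂) / SE = (76.65 - 77.19) / 3.1219 = -0.54 / 3.1219 = -0.173
p-value = 0.8633

Since p-value > α = 0.05, we fail to reject H₀.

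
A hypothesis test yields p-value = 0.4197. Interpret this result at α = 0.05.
Since p = 0.4197 > α = 0.05, fail to reject H₀.
There is insufficient evidence to reject the null hypothesis; the result is not statistically significant at the 0.05 level.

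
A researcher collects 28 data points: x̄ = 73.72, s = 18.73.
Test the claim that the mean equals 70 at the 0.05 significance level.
One-sample t-test:
H₀: μ = 70
H₁: μ ≠ 70
df = n - 1 = 27
t = (x̄ - μ₀) / (s/√n) = (73.72 - 70) / (18.73/√28) = 1.051
p-value = 0.3026

Since p-value > α = 0.05, we fail to reject H₀.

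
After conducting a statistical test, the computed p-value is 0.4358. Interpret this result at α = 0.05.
Since p = 0.4358 > α = 0.05, fail to reject H₀.
There is insufficient evidence to reject the null hypothesis; the result is not statistically significant at the 0.05 level.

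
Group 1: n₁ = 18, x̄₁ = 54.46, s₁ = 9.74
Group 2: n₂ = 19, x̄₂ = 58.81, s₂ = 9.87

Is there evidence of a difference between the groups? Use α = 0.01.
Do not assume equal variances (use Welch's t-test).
Welch's two-sample t-test:
H₀: μ₁ = μ₂
H₁: μ₁ ≠ μ₂
s₁²/n₁ = 9.74²/18 = 5.2704,  s₂²/n₂ = 9.87²/19 = 5.1272
SE = √(s₁²/n₁ + s₂²/n₂) = √(5.2704 + 5.1272) = 3.2245
df (Welch-Satterthwaite) = (s₁²/n₁ + s₂²/n₂)² / [(s₁²/n₁)²/(n₁-1) + (s₂²/n₂)²/(n₂-1)] ≈ 34.94
t = (x̄₁ - x̄₂) / SE = (54.46 - 58.81) / 3.2245 = -4.35 / 3.2245 = -1.349
p-value = 0.1860

Since p-value > α = 0.01, we fail to reject H₀.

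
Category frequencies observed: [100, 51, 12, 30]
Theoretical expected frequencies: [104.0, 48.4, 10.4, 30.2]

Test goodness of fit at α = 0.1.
Chi-square goodness of fit test:
H₀: observed counts match expected distribution
H₁: observed counts differ from expected distribution
df = k - 1 = 3
χ² = Σ(O - E)²/E
   = (100 - 104.0)²/104.0 + (51 - 48.4)²/48.4 + (12 - 10.4)²/10.4 + (30 - 30.2)²/30.2
   = 0.154 + 0.140 + 0.246 + 0.001
   = 0.54
p-value = 0.9098

Since p-value > α = 0.1, we fail to reject H₀.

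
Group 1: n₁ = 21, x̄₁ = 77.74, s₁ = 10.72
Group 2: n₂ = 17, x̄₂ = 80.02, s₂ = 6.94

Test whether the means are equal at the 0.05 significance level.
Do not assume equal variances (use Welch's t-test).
Welch's two-sample t-test:
H₀: μ₁ = μ₂
H₁: μ₁ ≠ μ₂
s₁²/n₁ = 10.72²/21 = 5.4723,  s₂²/n₂ = 6.94²/17 = 2.8332
SE = √(s₁²/n₁ + s₂²/n₂) = √(5.4723 + 2.8332) = 2.8819
df (Welch-Satterthwaite) = (s₁²/n₁ + s₂²/n₂)² / [(s₁²/n₁)²/(n₁-1) + (s₂²/n₂)²/(n₂-1)] ≈ 34.51
t = (x̄₁ - x̄₂) / SE = (77.74 - 80.02) / 2.8819 = -2.28 / 2.8819 = -0.791
p-value = 0.4343

Since p-value > α = 0.05, we fail to reject H₀.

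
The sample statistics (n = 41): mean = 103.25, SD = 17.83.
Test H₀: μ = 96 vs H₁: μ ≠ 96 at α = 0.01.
One-sample t-test:
H₀: μ = 96
H₁: μ ≠ 96
df = n - 1 = 40
t = (x̄ - μ₀) / (s/√n) = (103.25 - 96) / (17.83/√41) = 2.604
p-value = 0.0129

Since p-value > α = 0.01, we fail to reject H₀.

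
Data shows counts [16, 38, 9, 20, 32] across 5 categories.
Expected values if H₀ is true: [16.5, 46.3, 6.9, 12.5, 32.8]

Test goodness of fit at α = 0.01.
Chi-square goodness of fit test:
H₀: observed counts match expected distribution
H₁: observed counts differ from expected distribution
df = k - 1 = 4
χ² = Σ(O - E)²/E
   = (16 - 16.5)²/16.5 + (38 - 46.3)²/46.3 + (9 - 6.9)²/6.9 + (20 - 12.5)²/12.5 + (32 - 32.8)²/32.8
   = 0.015 + 1.488 + 0.639 + 4.500 + 0.020
   = 6.66
p-value = 0.1549

Since p-value > α = 0.01, we fail to reject H₀.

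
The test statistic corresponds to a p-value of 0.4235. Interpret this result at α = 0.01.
Since p = 0.4235 > α = 0.01, fail to reject H₀.
There is insufficient evidence to reject the null hypothesis; the result is not statistically significant at the 0.01 level.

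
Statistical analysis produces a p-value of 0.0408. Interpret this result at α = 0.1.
Since p = 0.0408 < α = 0.1, reject H₀.
There is sufficient evidence to reject the null hypothesis; the result is statistically significant at the 0.1 level.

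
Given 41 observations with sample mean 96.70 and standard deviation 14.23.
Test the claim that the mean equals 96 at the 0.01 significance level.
One-sample t-test:
H₀: μ = 96
H₁: μ ≠ 96
df = n - 1 = 40
t = (x̄ - μ₀) / (s/√n) = (96.70 - 96) / (14.23/√41) = 0.315
p-value = 0.7544

Since p-value > α = 0.01, we fail to reject H₀.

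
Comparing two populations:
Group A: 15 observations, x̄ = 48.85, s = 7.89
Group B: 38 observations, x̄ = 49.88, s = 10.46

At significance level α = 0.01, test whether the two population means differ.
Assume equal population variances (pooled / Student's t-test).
Student's two-sample t-test (equal variances):
H₀: μ₁ = μ₂
H₁: μ₁ ≠ μ₂
df = n₁ + n₂ - 2 = 51
Pooled variance s_p² = [(n₁-1)s₁² + (n₂-1)s₂²] / (n₁ + n₂ - 2) = [(14)(7.89²) + (37)(10.46²)] / 51 = 96.4659
SE = √(s_p²(1/n₁ + 1/n₂)) = √(96.4659 × (1/15 + 1/38)) = 2.9949
t = (x̄₁ - x̄₂) / SE = (48.85 - 49.88) / 2.9949 = -1.03 / 2.9949 = -0.344
p-value = 0.7323

Since p-value > α = 0.01, we fail to reject H₀.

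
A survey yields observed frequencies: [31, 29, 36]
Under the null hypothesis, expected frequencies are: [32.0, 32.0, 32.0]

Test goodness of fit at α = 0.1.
Chi-square goodness of fit test:
H₀: observed counts match expected distribution
H₁: observed counts differ from expected distribution
df = k - 1 = 2
χ² = Σ(O - E)²/E
   = (31 - 32.0)²/32.0 + (29 - 32.0)²/32.0 + (36 - 32.0)²/32.0
   = 0.031 + 0.281 + 0.500
   = 0.81
p-value = 0.6661

Since p-value > α = 0.1, we fail to reject H₀.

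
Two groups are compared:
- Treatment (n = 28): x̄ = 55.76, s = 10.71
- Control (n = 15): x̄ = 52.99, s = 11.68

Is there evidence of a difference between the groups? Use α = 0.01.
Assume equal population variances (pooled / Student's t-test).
Student's two-sample t-test (equal variances):
H₀: μ₁ = μ₂
H₁: μ₁ ≠ μ₂
df = n₁ + n₂ - 2 = 41
Pooled variance s_p² = [(n₁-1)s₁² + (n₂-1)s₂²] / (n₁ + n₂ - 2) = [(27)(10.71²) + (14)(11.68²)] / 41 = 122.1201
SE = √(s_p²(1/n₁ + 1/n₂)) = √(122.1201 × (1/28 + 1/15)) = 3.5359
t = (x̄₁ - x̄₂) / SE = (55.76 - 52.99) / 3.5359 = 2.77 / 3.5359 = 0.783
p-value = 0.4379

Since p-value > α = 0.01, we fail to reject H₀.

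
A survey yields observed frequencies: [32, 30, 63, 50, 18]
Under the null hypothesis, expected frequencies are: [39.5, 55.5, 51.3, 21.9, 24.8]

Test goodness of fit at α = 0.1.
Chi-square goodness of fit test:
H₀: observed counts match expected distribution
H₁: observed counts differ from expected distribution
df = k - 1 = 4
χ² = Σ(O - E)²/E
   = (32 - 39.5)²/39.5 + (30 - 55.5)²/55.5 + (63 - 51.3)²/51.3 + (50 - 21.9)²/21.9 + (18 - 24.8)²/24.8
   = 1.424 + 11.716 + 2.668 + 36.055 + 1.865
   = 53.73
p-value < 0.0001

Since p-value < α = 0.1, we reject H₀.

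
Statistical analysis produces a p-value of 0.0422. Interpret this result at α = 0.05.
Since p = 0.0422 < α = 0.05, reject H₀.
There is sufficient evidence to reject the null hypothesis; the result is statistically significant at the 0.05 level.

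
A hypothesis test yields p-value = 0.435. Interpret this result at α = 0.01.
Since p = 0.435 > α = 0.01, fail to reject H₀.
There is insufficient evidence to reject the null hypothesis; the result is not statistically significant at the 0.01 level.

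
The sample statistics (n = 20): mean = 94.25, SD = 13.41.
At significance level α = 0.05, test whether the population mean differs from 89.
One-sample t-test:
H₀: μ = 89
H₁: μ ≠ 89
df = n - 1 = 19
t = (x̄ - μ₀) / (s/√n) = (94.25 - 89) / (13.41/√20) = 1.751
p-value = 0.0961

Since p-value > α = 0.05, we fail to reject H₀.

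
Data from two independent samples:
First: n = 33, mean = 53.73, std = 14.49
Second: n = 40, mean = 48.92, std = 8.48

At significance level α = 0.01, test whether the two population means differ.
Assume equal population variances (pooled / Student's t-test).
Student's two-sample t-test (equal variances):
H₀: μ₁ = μ₂
H₁: μ₁ ≠ μ₂
df = n₁ + n₂ - 2 = 71
Pooled variance s_p² = [(n₁-1)s₁² + (n₂-1)s₂²] / (n₁ + n₂ - 2) = [(32)(14.49²) + (39)(8.48²)] / 71 = 134.1300
SE = √(s_p²(1/n₁ + 1/n₂)) = √(134.1300 × (1/33 + 1/40)) = 2.7236
t = (x̄₁ - x̄₂) / SE = (53.73 - 48.92) / 2.7236 = 4.81 / 2.7236 = 1.766
p-value = 0.0817

Since p-value > α = 0.01, we fail to reject H₀.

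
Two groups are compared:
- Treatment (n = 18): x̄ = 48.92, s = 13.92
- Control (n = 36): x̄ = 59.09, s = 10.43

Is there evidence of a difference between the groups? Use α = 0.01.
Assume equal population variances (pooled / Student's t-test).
Student's two-sample t-test (equal variances):
H₀: μ₁ = μ₂
H₁: μ₁ ≠ μ₂
df = n₁ + n₂ - 2 = 52
Pooled variance s_p² = [(n₁-1)s₁² + (n₂-1)s₂²] / (n₁ + n₂ - 2) = [(17)(13.92²) + (35)(10.43²)] / 52 = 136.5673
SE = √(s_p²(1/n₁ + 1/n₂)) = √(136.5673 × (1/18 + 1/36)) = 3.3735
t = (x̄₁ - x̄₂) / SE = (48.92 - 59.09) / 3.3735 = -10.17 / 3.3735 = -3.015
p-value = 0.0040

Since p-value < α = 0.01, we reject H₀.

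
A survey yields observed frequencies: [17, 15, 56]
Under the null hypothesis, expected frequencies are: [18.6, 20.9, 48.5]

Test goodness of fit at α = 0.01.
Chi-square goodness of fit test:
H₀: observed counts match expected distribution
H₁: observed counts differ from expected distribution
df = k - 1 = 2
χ² = Σ(O - E)²/E
   = (17 - 18.6)²/18.6 + (15 - 20.9)²/20.9 + (56 - 48.5)²/48.5
   = 0.138 + 1.666 + 1.160
   = 2.96
p-value = 0.2273

Since p-value > α = 0.01, we fail to reject H₀.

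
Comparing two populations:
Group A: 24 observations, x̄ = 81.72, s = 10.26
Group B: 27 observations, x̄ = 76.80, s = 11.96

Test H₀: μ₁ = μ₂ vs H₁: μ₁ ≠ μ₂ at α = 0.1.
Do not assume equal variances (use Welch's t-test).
Welch's two-sample t-test:
H₀: μ₁ = μ₂
H₁: μ₁ ≠ μ₂
s₁²/n₁ = 10.26²/24 = 4.3861,  s₂²/n₂ = 11.96²/27 = 5.2978
SE = √(s₁²/n₁ + s₂²/n₂) = √(4.3861 + 5.2978) = 3.1119
df (Welch-Satterthwaite) = (s₁²/n₁ + s₂²/n₂)² / [(s₁²/n₁)²/(n₁-1) + (s₂²/n₂)²/(n₂-1)] ≈ 48.95
t = (x̄₁ - x̄₂) / SE = (81.72 - 76.80) / 3.1119 = 4.92 / 3.1119 = 1.581
p-value = 0.1203

Since p-value > α = 0.1, we fail to reject H₀.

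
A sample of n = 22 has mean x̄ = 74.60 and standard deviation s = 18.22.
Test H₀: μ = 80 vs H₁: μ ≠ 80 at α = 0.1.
One-sample t-test:
H₀: μ = 80
H₁: μ ≠ 80
df = n - 1 = 21
t = (x̄ - μ₀) / (s/√n) = (74.60 - 80) / (18.22/√22) = -1.390
p-value = 0.1790

Since p-value > α = 0.1, we fail to reject H₀.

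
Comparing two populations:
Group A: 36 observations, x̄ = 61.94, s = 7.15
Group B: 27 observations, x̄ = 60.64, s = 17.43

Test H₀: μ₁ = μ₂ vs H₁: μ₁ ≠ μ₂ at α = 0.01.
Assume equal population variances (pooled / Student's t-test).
Student's two-sample t-test (equal variances):
H₀: μ₁ = μ₂
H₁: μ₁ ≠ μ₂
df = n₁ + n₂ - 2 = 61
Pooled variance s_p² = [(n₁-1)s₁² + (n₂-1)s₂²] / (n₁ + n₂ - 2) = [(35)(7.15²) + (26)(17.43²)] / 61 = 158.8232
SE = √(s_p²(1/n₁ + 1/n₂)) = √(158.8232 × (1/36 + 1/27)) = 3.2084
t = (x̄₁ - x̄₂) / SE = (61.94 - 60.64) / 3.2084 = 1.30 / 3.2084 = 0.405
p-value = 0.6868

Since p-value > α = 0.01, we fail to reject H₀.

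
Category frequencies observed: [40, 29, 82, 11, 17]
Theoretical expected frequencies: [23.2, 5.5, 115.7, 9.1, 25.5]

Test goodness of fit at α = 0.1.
Chi-square goodness of fit test:
H₀: observed counts match expected distribution
H₁: observed counts differ from expected distribution
df = k - 1 = 4
χ² = Σ(O - E)²/E
   = (40 - 23.2)²/23.2 + (29 - 5.5)²/5.5 + (82 - 115.7)²/115.7 + (11 - 9.1)²/9.1 + (17 - 25.5)²/25.5
   = 12.166 + 100.409 + 9.816 + 0.397 + 2.833
   = 125.62
p-value < 0.0001

Since p-value < α = 0.1, we reject H₀.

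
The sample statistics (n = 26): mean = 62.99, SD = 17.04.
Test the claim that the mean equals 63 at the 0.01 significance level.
One-sample t-test:
H₀: μ = 63
H₁: μ ≠ 63
df = n - 1 = 25
t = (x̄ - μ₀) / (s/√n) = (62.99 - 63) / (17.04/√26) = -0.003
p-value = 0.9976

Since p-value > α = 0.01, we fail to reject H₀.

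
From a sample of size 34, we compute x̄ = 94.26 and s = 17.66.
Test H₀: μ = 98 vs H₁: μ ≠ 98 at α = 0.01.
One-sample t-test:
H₀: μ = 98
H₁: μ ≠ 98
df = n - 1 = 33
t = (x̄ - μ₀) / (s/√n) = (94.26 - 98) / (17.66/√34) = -1.235
p-value = 0.2256

Since p-value > α = 0.01, we fail to reject H₀.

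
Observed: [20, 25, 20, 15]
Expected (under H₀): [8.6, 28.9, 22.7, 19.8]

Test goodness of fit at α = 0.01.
Chi-square goodness of fit test:
H₀: observed counts match expected distribution
H₁: observed counts differ from expected distribution
df = k - 1 = 3
χ² = Σ(O - E)²/E
   = (20 - 8.6)²/8.6 + (25 - 28.9)²/28.9 + (20 - 22.7)²/22.7 + (15 - 19.8)²/19.8
   = 15.112 + 0.526 + 0.321 + 1.164
   = 17.12
p-value = 0.0007

Since p-value < α = 0.01, we reject H₀.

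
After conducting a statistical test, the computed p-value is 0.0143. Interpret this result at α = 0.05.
Since p = 0.0143 < α = 0.05, reject H₀.
There is sufficient evidence to reject the null hypothesis; the result is statistically significant at the 0.05 level.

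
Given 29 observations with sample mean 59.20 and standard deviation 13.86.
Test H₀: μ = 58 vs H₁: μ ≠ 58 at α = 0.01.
One-sample t-test:
H₀: μ = 58
H₁: μ ≠ 58
df = n - 1 = 28
t = (x̄ - μ₀) / (s/√n) = (59.20 - 58) / (13.86/√29) = 0.466
p-value = 0.6446

Since p-value > α = 0.01, we fail to reject H₀.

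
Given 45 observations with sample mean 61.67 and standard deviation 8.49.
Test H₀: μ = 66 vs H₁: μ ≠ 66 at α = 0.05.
One-sample t-test:
H₀: μ = 66
H₁: μ ≠ 66
df = n - 1 = 44
t = (x̄ - μ₀) / (s/√n) = (61.67 - 66) / (8.49/√45) = -3.421
p-value = 0.0014

Since p-value < α = 0.05, we reject H₀.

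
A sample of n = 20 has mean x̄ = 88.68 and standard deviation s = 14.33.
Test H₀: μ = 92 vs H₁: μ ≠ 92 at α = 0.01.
One-sample t-test:
H₀: μ = 92
H₁: μ ≠ 92
df = n - 1 = 19
t = (x̄ - μ₀) / (s/√n) = (88.68 - 92) / (14.33/√20) = -1.036
p-value = 0.3132

Since p-value > α = 0.01, we fail to reject H₀.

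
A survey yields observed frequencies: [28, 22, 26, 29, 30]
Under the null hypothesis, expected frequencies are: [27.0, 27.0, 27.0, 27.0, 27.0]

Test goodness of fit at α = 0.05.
Chi-square goodness of fit test:
H₀: observed counts match expected distribution
H₁: observed counts differ from expected distribution
df = k - 1 = 4
χ² = Σ(O - E)²/E
   = (28 - 27.0)²/27.0 + (22 - 27.0)²/27.0 + (26 - 27.0)²/27.0 + (29 - 27.0)²/27.0 + (30 - 27.0)²/27.0
   = 0.037 + 0.926 + 0.037 + 0.148 + 0.333
   = 1.48
p-value = 0.8299

Since p-value > α = 0.05, we fail to reject H₀.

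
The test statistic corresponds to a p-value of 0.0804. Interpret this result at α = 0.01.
Since p = 0.0804 > α = 0.01, fail to reject H₀.
There is insufficient evidence to reject the null hypothesis; the result is not statistically significant at the 0.01 level.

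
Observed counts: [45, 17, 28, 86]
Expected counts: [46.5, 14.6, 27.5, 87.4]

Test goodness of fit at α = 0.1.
Chi-square goodness of fit test:
H₀: observed counts match expected distribution
H₁: observed counts differ from expected distribution
df = k - 1 = 3
χ² = Σ(O - E)²/E
   = (45 - 46.5)²/46.5 + (17 - 14.6)²/14.6 + (28 - 27.5)²/27.5 + (86 - 87.4)²/87.4
   = 0.048 + 0.395 + 0.009 + 0.022
   = 0.47
p-value = 0.9245

Since p-value > α = 0.1, we fail to reject H₀.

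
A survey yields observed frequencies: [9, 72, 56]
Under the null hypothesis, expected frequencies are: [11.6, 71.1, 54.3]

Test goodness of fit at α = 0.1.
Chi-square goodness of fit test:
H₀: observed counts match expected distribution
H₁: observed counts differ from expected distribution
df = k - 1 = 2
χ² = Σ(O - E)²/E
   = (9 - 11.6)²/11.6 + (72 - 71.1)²/71.1 + (56 - 54.3)²/54.3
   = 0.583 + 0.011 + 0.053
   = 0.65
p-value = 0.7235

Since p-value > α = 0.1, we fail to reject H₀.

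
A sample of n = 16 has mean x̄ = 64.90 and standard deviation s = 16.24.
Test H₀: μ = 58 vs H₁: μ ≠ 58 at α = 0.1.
One-sample t-test:
H₀: μ = 58
H₁: μ ≠ 58
df = n - 1 = 15
t = (x̄ - μ₀) / (s/√n) = (64.90 - 58) / (16.24/√16) = 1.700
p-value = 0.1099

Since p-value > α = 0.1, we fail to reject H₀.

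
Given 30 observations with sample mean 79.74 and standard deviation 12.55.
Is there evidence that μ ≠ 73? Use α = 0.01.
One-sample t-test:
H₀: μ = 73
H₁: μ ≠ 73
df = n - 1 = 29
t = (x̄ - μ₀) / (s/√n) = (79.74 - 73) / (12.55/√30) = 2.942
p-value = 0.0064

Since p-value < α = 0.01, we reject H₀.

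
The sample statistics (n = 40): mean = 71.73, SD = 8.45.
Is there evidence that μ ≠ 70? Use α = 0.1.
One-sample t-test:
H₀: μ = 70
H₁: μ ≠ 70
df = n - 1 = 39
t = (x̄ - μ₀) / (s/√n) = (71.73 - 70) / (8.45/√40) = 1.295
p-value = 0.2030

Since p-value > α = 0.1, we fail to reject H₀.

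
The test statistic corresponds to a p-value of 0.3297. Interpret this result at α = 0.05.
Since p = 0.3297 > α = 0.05, fail to reject H₀.
There is insufficient evidence to reject the null hypothesis; the result is not statistically significant at the 0.05 level.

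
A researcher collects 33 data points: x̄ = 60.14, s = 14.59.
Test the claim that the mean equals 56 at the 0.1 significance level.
One-sample t-test:
H₀: μ = 56
H₁: μ ≠ 56
df = n - 1 = 32
t = (x̄ - μ₀) / (s/√n) = (60.14 - 56) / (14.59/√33) = 1.630
p-value = 0.1129

Since p-value > α = 0.1, we fail to reject H₀.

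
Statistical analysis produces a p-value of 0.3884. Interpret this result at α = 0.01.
Since p = 0.3884 > α = 0.01, fail to reject H₀.
There is insufficient evidence to reject the null hypothesis; the result is not statistically significant at the 0.01 level.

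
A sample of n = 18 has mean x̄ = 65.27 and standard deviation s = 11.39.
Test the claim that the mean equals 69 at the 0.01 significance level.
One-sample t-test:
H₀: μ = 69
H₁: μ ≠ 69
df = n - 1 = 17
t = (x̄ - μ₀) / (s/√n) = (65.27 - 69) / (11.39/√18) = -1.389
p-value = 0.1826

Since p-value > α = 0.01, we fail to reject H₀.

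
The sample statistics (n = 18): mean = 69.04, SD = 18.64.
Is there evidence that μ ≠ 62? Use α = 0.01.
One-sample t-test:
H₀: μ = 62
H₁: μ ≠ 62
df = n - 1 = 17
t = (x̄ - μ₀) / (s/√n) = (69.04 - 62) / (18.64/√18) = 1.602
p-value = 0.1275

Since p-value > α = 0.01, we fail to reject H₀.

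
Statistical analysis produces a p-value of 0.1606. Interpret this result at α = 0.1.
Since p = 0.1606 > α = 0.1, fail to reject H₀.
There is insufficient evidence to reject the null hypothesis; the result is not statistically significant at the 0.1 level.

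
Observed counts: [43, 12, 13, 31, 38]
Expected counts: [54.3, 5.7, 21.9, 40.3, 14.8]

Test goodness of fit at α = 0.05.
Chi-square goodness of fit test:
H₀: observed counts match expected distribution
H₁: observed counts differ from expected distribution
df = k - 1 = 4
χ² = Σ(O - E)²/E
   = (43 - 54.3)²/54.3 + (12 - 5.7)²/5.7 + (13 - 21.9)²/21.9 + (31 - 40.3)²/40.3 + (38 - 14.8)²/14.8
   = 2.352 + 6.963 + 3.617 + 2.146 + 36.368
   = 51.45
p-value < 0.0001

Since p-value < α = 0.05, we reject H₀.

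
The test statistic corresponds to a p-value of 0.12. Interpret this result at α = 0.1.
Since p = 0.12 > α = 0.1, fail to reject H₀.
There is insufficient evidence to reject the null hypothesis; the result is not statistically significant at the 0.1 level.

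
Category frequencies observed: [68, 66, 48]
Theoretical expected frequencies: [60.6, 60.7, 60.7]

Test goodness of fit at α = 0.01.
Chi-square goodness of fit test:
H₀: observed counts match expected distribution
H₁: observed counts differ from expected distribution
df = k - 1 = 2
χ² = Σ(O - E)²/E
   = (68 - 60.6)²/60.6 + (66 - 60.7)²/60.7 + (48 - 60.7)²/60.7
   = 0.904 + 0.463 + 2.657
   = 4.02
p-value = 0.1338

Since p-value > α = 0.01, we fail to reject H₀.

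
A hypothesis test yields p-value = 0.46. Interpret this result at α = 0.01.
Since p = 0.46 > α = 0.01, fail to reject H₀.
There is insufficient evidence to reject the null hypothesis; the result is not statistically significant at the 0.01 level.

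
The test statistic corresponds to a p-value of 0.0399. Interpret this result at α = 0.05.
Since p = 0.0399 < α = 0.05, reject H₀.
There is sufficient evidence to reject the null hypothesis; the result is statistically significant at the 0.05 level.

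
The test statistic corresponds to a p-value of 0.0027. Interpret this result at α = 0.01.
Since p = 0.0027 < α = 0.01, reject H₀.
There is sufficient evidence to reject the null hypothesis; the result is statistically significant at the 0.01 level.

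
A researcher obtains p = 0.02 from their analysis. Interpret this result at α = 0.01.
Since p = 0.02 > α = 0.01, fail to reject H₀.
There is insufficient evidence to reject the null hypothesis; the result is not statistically significant at the 0.01 level.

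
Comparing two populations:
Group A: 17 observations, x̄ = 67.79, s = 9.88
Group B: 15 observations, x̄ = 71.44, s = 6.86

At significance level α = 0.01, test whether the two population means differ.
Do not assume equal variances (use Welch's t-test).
Welch's two-sample t-test:
H₀: μ₁ = μ₂
H₁: μ₁ ≠ μ₂
s₁²/n₁ = 9.88²/17 = 5.7420,  s₂²/n₂ = 6.86²/15 = 3.1373
SE = √(s₁²/n₁ + s₂²/n₂) = √(5.7420 + 3.1373) = 2.9798
df (Welch-Satterthwaite) = (s₁²/n₁ + s₂²/n₂)² / [(s₁²/n₁)²/(n₁-1) + (s₂²/n₂)²/(n₂-1)] ≈ 28.53
t = (x̄₁ - x̄₂) / SE = (67.79 - 71.44) / 2.9798 = -3.65 / 2.9798 = -1.225
p-value = 0.2306

Since p-value > α = 0.01, we fail to reject H₀.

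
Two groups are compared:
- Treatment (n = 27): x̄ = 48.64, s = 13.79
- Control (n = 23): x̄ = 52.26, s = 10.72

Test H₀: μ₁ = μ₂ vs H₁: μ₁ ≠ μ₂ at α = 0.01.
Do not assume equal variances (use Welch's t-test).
Welch's two-sample t-test:
H₀: μ₁ = μ₂
H₁: μ₁ ≠ μ₂
s₁²/n₁ = 13.79²/27 = 7.0431,  s₂²/n₂ = 10.72²/23 = 4.9965
SE = √(s₁²/n₁ + s₂²/n₂) = √(7.0431 + 4.9965) = 3.4698
df (Welch-Satterthwaite) = (s₁²/n₁ + s₂²/n₂)² / [(s₁²/n₁)²/(n₁-1) + (s₂²/n₂)²/(n₂-1)] ≈ 47.64
t = (x̄₁ - x̄₂) / SE = (48.64 - 52.26) / 3.4698 = -3.62 / 3.4698 = -1.043
p-value = 0.3021

Since p-value > α = 0.01, we fail to reject H₀.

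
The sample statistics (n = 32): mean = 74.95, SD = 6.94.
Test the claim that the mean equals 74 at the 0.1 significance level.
One-sample t-test:
H₀: μ = 74
H₁: μ ≠ 74
df = n - 1 = 31
t = (x̄ - μ₀) / (s/√n) = (74.95 - 74) / (6.94/√32) = 0.774
p-value = 0.4446

Since p-value > α = 0.1, we fail to reject H₀.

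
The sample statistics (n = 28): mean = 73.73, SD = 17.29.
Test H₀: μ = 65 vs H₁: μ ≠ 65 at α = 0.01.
One-sample t-test:
H₀: μ = 65
H₁: μ ≠ 65
df = n - 1 = 27
t = (x̄ - μ₀) / (s/√n) = (73.73 - 65) / (17.29/√28) = 2.672
p-value = 0.0126

Since p-value > α = 0.01, we fail to reject H₀.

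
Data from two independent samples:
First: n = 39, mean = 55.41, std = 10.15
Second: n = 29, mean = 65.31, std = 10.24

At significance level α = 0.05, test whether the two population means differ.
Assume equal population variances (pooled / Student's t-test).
Student's two-sample t-test (equal variances):
H₀: μ₁ = μ₂
H₁: μ₁ ≠ μ₂
df = n₁ + n₂ - 2 = 66
Pooled variance s_p² = [(n₁-1)s₁² + (n₂-1)s₂²] / (n₁ + n₂ - 2) = [(38)(10.15²) + (28)(10.24²)] / 66 = 103.8010
SE = √(s_p²(1/n₁ + 1/n₂)) = √(103.8010 × (1/39 + 1/29)) = 2.4982
t = (x̄₁ - x̄₂) / SE = (55.41 - 65.31) / 2.4982 = -9.90 / 2.4982 = -3.963
p-value = 0.0002

Since p-value < α = 0.05, we reject H₀.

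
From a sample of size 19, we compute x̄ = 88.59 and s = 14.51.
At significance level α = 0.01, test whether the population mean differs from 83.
One-sample t-test:
H₀: μ = 83
H₁: μ ≠ 83
df = n - 1 = 18
t = (x̄ - μ₀) / (s/√n) = (88.59 - 83) / (14.51/√19) = 1.679
p-value = 0.1104

Since p-value > α = 0.01, we fail to reject H₀.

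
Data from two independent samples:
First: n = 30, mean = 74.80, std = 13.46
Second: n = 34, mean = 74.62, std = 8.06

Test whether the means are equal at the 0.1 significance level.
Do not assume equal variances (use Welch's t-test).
Welch's two-sample t-test:
H₀: μ₁ = μ₂
H₁: μ₁ ≠ μ₂
s₁²/n₁ = 13.46²/30 = 6.0391,  s₂²/n₂ = 8.06²/34 = 1.9107
SE = √(s₁²/n₁ + s₂²/n₂) = √(6.0391 + 1.9107) = 2.8195
df (Welch-Satterthwaite) = (s₁²/n₁ + s₂²/n₂)² / [(s₁²/n₁)²/(n₁-1) + (s₂²/n₂)²/(n₂-1)] ≈ 46.19
t = (x̄₁ - x̄₂) / SE = (74.80 - 74.62) / 2.8195 = 0.18 / 2.8195 = 0.064
p-value = 0.9494

Since p-value > α = 0.1, we fail to reject H₀.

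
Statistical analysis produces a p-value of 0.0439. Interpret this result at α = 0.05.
Since p = 0.0439 < α = 0.05, reject H₀.
There is sufficient evidence to reject the null hypothesis; the result is statistically significant at the 0.05 level.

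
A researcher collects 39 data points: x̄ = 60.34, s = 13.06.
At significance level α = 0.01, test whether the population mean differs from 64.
One-sample t-test:
H₀: μ = 64
H₁: μ ≠ 64
df = n - 1 = 38
t = (x̄ - μ₀) / (s/√n) = (60.34 - 64) / (13.06/√39) = -1.750
p-value = 0.0882

Since p-value > α = 0.01, we fail to reject H₀.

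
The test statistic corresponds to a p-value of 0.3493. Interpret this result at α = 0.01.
Since p = 0.3493 > α = 0.01, fail to reject H₀.
There is insufficient evidence to reject the null hypothesis; the result is not statistically significant at the 0.01 level.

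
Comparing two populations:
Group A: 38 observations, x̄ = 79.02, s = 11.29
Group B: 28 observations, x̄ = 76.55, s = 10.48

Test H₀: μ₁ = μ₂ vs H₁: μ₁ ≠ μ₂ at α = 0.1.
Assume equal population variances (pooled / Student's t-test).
Student's two-sample t-test (equal variances):
H₀: μ₁ = μ₂
H₁: μ₁ ≠ μ₂
df = n₁ + n₂ - 2 = 64
Pooled variance s_p² = [(n₁-1)s₁² + (n₂-1)s₂²] / (n₁ + n₂ - 2) = [(37)(11.29²) + (27)(10.48²)] / 64 = 120.0249
SE = √(s_p²(1/n₁ + 1/n₂)) = √(120.0249 × (1/38 + 1/28)) = 2.7286
t = (x̄₁ - x̄₂) / SE = (79.02 - 76.55) / 2.7286 = 2.47 / 2.7286 = 0.905
p-value = 0.3687

Since p-value > α = 0.1, we fail to reject H₀.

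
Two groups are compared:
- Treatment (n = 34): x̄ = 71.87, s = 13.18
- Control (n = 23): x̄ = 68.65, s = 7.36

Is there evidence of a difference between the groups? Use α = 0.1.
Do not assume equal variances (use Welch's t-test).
Welch's two-sample t-test:
H₀: μ₁ = μ₂
H₁: μ₁ ≠ μ₂
s₁²/n₁ = 13.18²/34 = 5.1092,  s₂²/n₂ = 7.36²/23 = 2.3552
SE = √(s₁²/n₁ + s₂²/n₂) = √(5.1092 + 2.3552) = 2.7321
df (Welch-Satterthwaite) = (s₁²/n₁ + s₂²/n₂)² / [(s₁²/n₁)²/(n₁-1) + (s₂²/n₂)²/(n₂-1)] ≈ 53.41
t = (x̄₁ - x̄₂) / SE = (71.87 - 68.65) / 2.7321 = 3.22 / 2.7321 = 1.179
p-value = 0.2438

Since p-value > α = 0.1, we fail to reject H₀.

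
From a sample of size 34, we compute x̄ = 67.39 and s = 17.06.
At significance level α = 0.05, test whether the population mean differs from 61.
One-sample t-test:
H₀: μ = 61
H₁: μ ≠ 61
df = n - 1 = 33
t = (x̄ - μ₀) / (s/√n) = (67.39 - 61) / (17.06/√34) = 2.184
p-value = 0.0362

Since p-value < α = 0.05, we reject H₀.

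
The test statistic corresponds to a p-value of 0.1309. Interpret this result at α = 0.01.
Since p = 0.1309 > α = 0.01, fail to reject H₀.
There is insufficient evidence to reject the null hypothesis; the result is not statistically significant at the 0.01 level.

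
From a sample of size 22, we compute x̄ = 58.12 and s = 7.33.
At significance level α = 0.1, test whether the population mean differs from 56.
One-sample t-test:
H₀: μ = 56
H₁: μ ≠ 56
df = n - 1 = 21
t = (x̄ - μ₀) / (s/√n) = (58.12 - 56) / (7.33/√22) = 1.357
p-value = 0.1893

Since p-value > α = 0.1, we fail to reject H₀.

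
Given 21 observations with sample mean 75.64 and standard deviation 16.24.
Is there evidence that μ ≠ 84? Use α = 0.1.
One-sample t-test:
H₀: μ = 84
H₁: μ ≠ 84
df = n - 1 = 20
t = (x̄ - μ₀) / (s/√n) = (75.64 - 84) / (16.24/√21) = -2.359
p-value = 0.0286

Since p-value < α = 0.1, we reject H₀.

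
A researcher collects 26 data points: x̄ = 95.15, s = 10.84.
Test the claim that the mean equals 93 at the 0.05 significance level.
One-sample t-test:
H₀: μ = 93
H₁: μ ≠ 93
df = n - 1 = 25
t = (x̄ - μ₀) / (s/√n) = (95.15 - 93) / (10.84/√26) = 1.011
p-value = 0.3215

Since p-value > α = 0.05, we fail to reject H₀.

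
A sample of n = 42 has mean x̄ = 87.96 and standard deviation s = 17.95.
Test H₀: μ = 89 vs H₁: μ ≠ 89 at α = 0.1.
One-sample t-test:
H₀: μ = 89
H₁: μ ≠ 89
df = n - 1 = 41
t = (x̄ - μ₀) / (s/√n) = (87.96 - 89) / (17.95/√42) = -0.375
p-value = 0.7092

Since p-value > α = 0.1, we fail to reject H₀.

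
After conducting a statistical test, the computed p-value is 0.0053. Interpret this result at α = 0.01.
Since p = 0.0053 < α = 0.01, reject H₀.
There is sufficient evidence to reject the null hypothesis; the result is statistically significant at the 0.01 level.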